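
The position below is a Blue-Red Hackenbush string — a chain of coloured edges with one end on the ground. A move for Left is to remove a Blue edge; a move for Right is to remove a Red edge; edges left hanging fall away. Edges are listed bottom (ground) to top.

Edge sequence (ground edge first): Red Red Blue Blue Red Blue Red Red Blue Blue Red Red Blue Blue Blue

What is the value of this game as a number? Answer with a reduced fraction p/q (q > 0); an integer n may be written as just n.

-11057/8192

step 1: add Red to get R; options L={  } R={ 0 } = -1
step 2: add Red to get RR; options L={  } R={ -1,0 } = -2
step 3: add Blue to get RRB; options L={ -2 } R={ -1,0 } = -3/2
step 4: add Blue to get RRBB; options L={ -2,-3/2 } R={ -1,0 } = -5/4
step 5: add Red to get RRBBR; options L={ -2,-3/2 } R={ -5/4,-1,0 } = -11/8
step 6: add Blue to get RRBBRB; options L={ -2,-3/2,-11/8 } R={ -5/4,-1,0 } = -21/16
step 7: add Red to get RRBBRBR; options L={ -2,-3/2,-11/8 } R={ -21/16,-5/4,-1,0 } = -43/32
step 8: add Red to get RRBBRBRR; options L={ -2,-3/2,-11/8 } R={ -43/32,-21/16,-5/4,-1,0 } = -87/64
step 9: add Blue to get RRBBRBRRB; options L={ -2,-3/2,-11/8,-87/64 } R={ -43/32,-21/16,-5/4,-1,0 } = -173/128
step 10: add Blue to get RRBBRBRRBB; options L={ -2,-3/2,-11/8,-87/64,-173/128 } R={ -43/32,-21/16,-5/4,-1,0 } = -345/256
step 11: add Red to get RRBBRBRRBBR; options L={ -2,-3/2,-11/8,-87/64,-173/128 } R={ -345/256,-43/32,-21/16,-5/4,-1,0 } = -691/512
step 12: add Red to get RRBBRBRRBBRR; options L={ -2,-3/2,-11/8,-87/64,-173/128 } R={ -691/512,-345/256,-43/32,-21/16,-5/4,-1,0 } = -1383/1024
step 13: add Blue to get RRBBRBRRBBRRB; options L={ -2,-3/2,-11/8,-87/64,-173/128,-1383/1024 } R={ -691/512,-345/256,-43/32,-21/16,-5/4,-1,0 } = -2765/2048
step 14: add Blue to get RRBBRBRRBBRRBB; options L={ -2,-3/2,-11/8,-87/64,-173/128,-1383/1024,-2765/2048 } R={ -691/512,-345/256,-43/32,-21/16,-5/4,-1,0 } = -5529/4096
step 15: add Blue to get RRBBRBRRBBRRBBB; options L={ -2,-3/2,-11/8,-87/64,-173/128,-1383/1024,-2765/2048,-5529/4096 } R={ -691/512,-345/256,-43/32,-21/16,-5/4,-1,0 } = -11057/8192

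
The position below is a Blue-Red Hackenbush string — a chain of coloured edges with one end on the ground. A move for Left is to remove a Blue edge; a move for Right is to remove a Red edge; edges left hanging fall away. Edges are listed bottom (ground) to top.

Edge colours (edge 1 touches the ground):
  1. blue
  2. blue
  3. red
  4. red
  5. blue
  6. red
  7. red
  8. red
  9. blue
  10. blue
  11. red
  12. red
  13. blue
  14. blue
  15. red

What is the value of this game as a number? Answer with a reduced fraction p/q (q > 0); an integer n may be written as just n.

10445/8192

Build g(s[:k]) for k = 1..15, string s = blue blue red red blue red red red blue blue red red blue blue red.
1 of 15 · b · max L 0 · min R +∞ → 1
2 of 15 · bb · max L 1 · min R +∞ → 2
3 of 15 · bbr · max L 1 · min R 2 → 3/2
4 of 15 · bbrr · max L 1 · min R 3/2 → 5/4
5 of 15 · bbrrb · max L 5/4 · min R 3/2 → 11/8
6 of 15 · bbrrbr · max L 5/4 · min R 11/8 → 21/16
7 of 15 · bbrrbrr · max L 5/4 · min R 21/16 → 41/32
8 of 15 · bbrrbrrr · max L 5/4 · min R 41/32 → 81/64
9 of 15 · bbrrbrrrb · max L 81/64 · min R 41/32 → 163/128
10 of 15 · bbrrbrrrbb · max L 163/128 · min R 41/32 → 327/256
11 of 15 · bbrrbrrrbbr · max L 163/128 · min R 327/256 → 653/512
12 of 15 · bbrrbrrrbbrr · max L 163/128 · min R 653/512 → 1305/1024
13 of 15 · bbrrbrrrbbrrb · max L 1305/1024 · min R 653/512 → 2611/2048
14 of 15 · bbrrbrrrbbrrbb · max L 2611/2048 · min R 653/512 → 5223/4096
15 of 15 · bbrrbrrrbbrrbbr · max L 2611/2048 · min R 5223/4096 → 10445/8192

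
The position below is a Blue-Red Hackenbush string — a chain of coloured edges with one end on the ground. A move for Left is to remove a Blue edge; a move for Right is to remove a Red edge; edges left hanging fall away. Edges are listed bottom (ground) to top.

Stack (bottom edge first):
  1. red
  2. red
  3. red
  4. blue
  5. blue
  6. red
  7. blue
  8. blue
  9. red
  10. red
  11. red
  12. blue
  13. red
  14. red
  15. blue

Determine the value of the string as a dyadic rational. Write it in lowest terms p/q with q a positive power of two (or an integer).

r: Left { · }, Right { 0 } gives simplest -1
rr: Left { · }, Right { -1; 0 } gives simplest -2
rrr: Left { · }, Right { -2; -1; 0 } gives simplest -3
rrrb: Left { -3 }, Right { -2; -1; 0 } gives simplest -5/2
rrrbb: Left { -3; -5/2 }, Right { -2; -1; 0 } gives simplest -9/4
rrrbbr: Left { -3; -5/2 }, Right { -9/4; -2; -1; 0 } gives simplest -19/8
rrrbbrb: Left { -3; -5/2; -19/8 }, Right { -9/4; -2; -1; 0 } gives simplest -37/16
rrrbbrbb: Left { -3; -5/2; -19/8; -37/16 }, Right { -9/4; -2; -1; 0 } gives simplest -73/32
rrrbbrbbr: Left { -3; -5/2; -19/8; -37/16 }, Right { -73/32; -9/4; -2; -1; 0 } gives simplest -147/64
rrrbbrbbrr: Left { -3; -5/2; -19/8; -37/16 }, Right { -147/64; -73/32; -9/4; -2; -1; 0 } gives simplest -295/128
rrrbbrbbrrr: Left { -3; -5/2; -19/8; -37/16 }, Right { -295/128; -147/64; -73/32; -9/4; -2; -1; 0 } gives simplest -591/256
rrrbbrbbrrrb: Left { -3; -5/2; -19/8; -37/16; -591/256 }, Right { -295/128; -147/64; -73/32; -9/4; -2; -1; 0 } gives simplest -1181/512
rrrbbrbbrrrbr: Left { -3; -5/2; -19/8; -37/16; -591/256 }, Right { -1181/512; -295/128; -147/64; -73/32; -9/4; -2; -1; 0 } gives simplest -2363/1024
rrrbbrbbrrrbrr: Left { -3; -5/2; -19/8; -37/16; -591/256 }, Right { -2363/1024; -1181/512; -295/128; -147/64; -73/32; -9/4; -2; -1; 0 } gives simplest -4727/2048
rrrbbrbbrrrbrrb: Left { -3; -5/2; -19/8; -37/16; -591/256; -4727/2048 }, Right { -2363/1024; -1181/512; -295/128; -147/64; -73/32; -9/4; -2; -1; 0 } gives simplest -9453/4096

-9453/4096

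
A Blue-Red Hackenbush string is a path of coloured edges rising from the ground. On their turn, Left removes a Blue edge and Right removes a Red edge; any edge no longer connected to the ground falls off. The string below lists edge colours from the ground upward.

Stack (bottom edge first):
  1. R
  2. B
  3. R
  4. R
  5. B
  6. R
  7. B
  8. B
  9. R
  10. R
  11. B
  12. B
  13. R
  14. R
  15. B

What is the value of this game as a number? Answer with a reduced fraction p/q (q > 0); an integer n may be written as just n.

-13517/16384

Prefix values for R B R R B R B B R R B B R R B via {L|R} + simplicity:
v_1 [R]  L=[·]  R=[0]  -> -1
v_2 [RB]  L=[-1]  R=[0]  -> -1/2
v_3 [RBR]  L=[-1]  R=[-1/2,0]  -> -3/4
v_4 [RBRR]  L=[-1]  R=[-3/4,-1/2,0]  -> -7/8
v_5 [RBRRB]  L=[-1,-7/8]  R=[-3/4,-1/2,0]  -> -13/16
v_6 [RBRRBR]  L=[-1,-7/8]  R=[-13/16,-3/4,-1/2,0]  -> -27/32
v_7 [RBRRBRB]  L=[-1,-7/8,-27/32]  R=[-13/16,-3/4,-1/2,0]  -> -53/64
v_8 [RBRRBRBB]  L=[-1,-7/8,-27/32,-53/64]  R=[-13/16,-3/4,-1/2,0]  -> -105/128
v_9 [RBRRBRBBR]  L=[-1,-7/8,-27/32,-53/64]  R=[-105/128,-13/16,-3/4,-1/2,0]  -> -211/256
v_10 [RBRRBRBBRR]  L=[-1,-7/8,-27/32,-53/64]  R=[-211/256,-105/128,-13/16,-3/4,-1/2,0]  -> -423/512
v_11 [RBRRBRBBRRB]  L=[-1,-7/8,-27/32,-53/64,-423/512]  R=[-211/256,-105/128,-13/16,-3/4,-1/2,0]  -> -845/1024
v_12 [RBRRBRBBRRBB]  L=[-1,-7/8,-27/32,-53/64,-423/512,-845/1024]  R=[-211/256,-105/128,-13/16,-3/4,-1/2,0]  -> -1689/2048
v_13 [RBRRBRBBRRBBR]  L=[-1,-7/8,-27/32,-53/64,-423/512,-845/1024]  R=[-1689/2048,-211/256,-105/128,-13/16,-3/4,-1/2,0]  -> -3379/4096
v_14 [RBRRBRBBRRBBRR]  L=[-1,-7/8,-27/32,-53/64,-423/512,-845/1024]  R=[-3379/4096,-1689/2048,-211/256,-105/128,-13/16,-3/4,-1/2,0]  -> -6759/8192
v_15 [RBRRBRBBRRBBRRB]  L=[-1,-7/8,-27/32,-53/64,-423/512,-845/1024,-6759/8192]  R=[-3379/4096,-1689/2048,-211/256,-105/128,-13/16,-3/4,-1/2,0]  -> -13517/16384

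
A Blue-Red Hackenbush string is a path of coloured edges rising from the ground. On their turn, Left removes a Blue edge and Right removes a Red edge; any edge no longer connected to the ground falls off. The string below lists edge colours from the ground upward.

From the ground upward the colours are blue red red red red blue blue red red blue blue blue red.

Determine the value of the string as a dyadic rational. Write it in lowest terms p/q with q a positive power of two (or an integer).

Build g(s[:k]) for k = 1..13, string s = blue red red red red blue blue red red blue blue blue red.
b: Left { 0 }, Right {  } = simplest 1
br: Left { 0 }, Right { 1 } = simplest 1/2
brr: Left { 0 }, Right { 1/2,1 } = simplest 1/4
brrr: Left { 0 }, Right { 1/4,1/2,1 } = simplest 1/8
brrrr: Left { 0 }, Right { 1/8,1/4,1/2,1 } = simplest 1/16
brrrrb: Left { 0,1/16 }, Right { 1/8,1/4,1/2,1 } = simplest 3/32
brrrrbb: Left { 0,1/16,3/32 }, Right { 1/8,1/4,1/2,1 } = simplest 7/64
brrrrbbr: Left { 0,1/16,3/32 }, Right { 7/64,1/8,1/4,1/2,1 } = simplest 13/128
brrrrbbrr: Left { 0,1/16,3/32 }, Right { 13/128,7/64,1/8,1/4,1/2,1 } = simplest 25/256
brrrrbbrrb: Left { 0,1/16,3/32,25/256 }, Right { 13/128,7/64,1/8,1/4,1/2,1 } = simplest 51/512
brrrrbbrrbb: Left { 0,1/16,3/32,25/256,51/512 }, Right { 13/128,7/64,1/8,1/4,1/2,1 } = simplest 103/1024
brrrrbbrrbbb: Left { 0,1/16,3/32,25/256,51/512,103/1024 }, Right { 13/128,7/64,1/8,1/4,1/2,1 } = simplest 207/2048
brrrrbbrrbbbr: Left { 0,1/16,3/32,25/256,51/512,103/1024 }, Right { 207/2048,13/128,7/64,1/8,1/4,1/2,1 } = simplest 413/4096

413/4096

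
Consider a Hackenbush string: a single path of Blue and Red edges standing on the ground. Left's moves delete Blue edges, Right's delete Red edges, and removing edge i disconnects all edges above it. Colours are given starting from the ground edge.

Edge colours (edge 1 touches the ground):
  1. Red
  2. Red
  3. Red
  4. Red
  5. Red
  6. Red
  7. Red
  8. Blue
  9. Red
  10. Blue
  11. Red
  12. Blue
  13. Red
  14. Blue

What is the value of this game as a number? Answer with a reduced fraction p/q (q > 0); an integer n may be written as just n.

edge 1 of 14 (Red): { none | 0 } gives -1
edge 2 of 14 (Red): { none | -1,0 } gives -2
edge 3 of 14 (Red): { none | -2,-1,0 } gives -3
edge 4 of 14 (Red): { none | -3,-2,-1,0 } gives -4
edge 5 of 14 (Red): { none | -4,-3,-2,-1,0 } gives -5
edge 6 of 14 (Red): { none | -5,-4,-3,-2,-1,0 } gives -6
edge 7 of 14 (Red): { none | -6,-5,-4,-3,-2,-1,0 } gives -7
edge 8 of 14 (Blue): { -7 | -6,-5,-4,-3,-2,-1,0 } gives -13/2
edge 9 of 14 (Red): { -7 | -13/2,-6,-5,-4,-3,-2,-1,0 } gives -27/4
edge 10 of 14 (Blue): { -7,-27/4 | -13/2,-6,-5,-4,-3,-2,-1,0 } gives -53/8
edge 11 of 14 (Red): { -7,-27/4 | -53/8,-13/2,-6,-5,-4,-3,-2,-1,0 } gives -107/16
edge 12 of 14 (Blue): { -7,-27/4,-107/16 | -53/8,-13/2,-6,-5,-4,-3,-2,-1,0 } gives -213/32
edge 13 of 14 (Red): { -7,-27/4,-107/16 | -213/32,-53/8,-13/2,-6,-5,-4,-3,-2,-1,0 } gives -427/64
edge 14 of 14 (Blue): { -7,-27/4,-107/16,-427/64 | -213/32,-53/8,-13/2,-6,-5,-4,-3,-2,-1,0 } gives -853/128

-853/128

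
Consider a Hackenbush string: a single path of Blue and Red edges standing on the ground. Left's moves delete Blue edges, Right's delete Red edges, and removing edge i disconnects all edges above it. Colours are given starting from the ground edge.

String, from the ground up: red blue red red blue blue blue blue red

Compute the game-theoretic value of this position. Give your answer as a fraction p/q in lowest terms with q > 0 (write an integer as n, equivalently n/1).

-195/256

Prefix values for red blue red red blue blue blue blue red via {L|R} + simplicity:
g(r) = { ∅ | 0 } → -1
g(rb) = { -1 | 0 } → -1/2
g(rbr) = { -1 | -1/2, 0 } → -3/4
g(rbrr) = { -1 | -3/4, -1/2, 0 } → -7/8
g(rbrrb) = { -1, -7/8 | -3/4, -1/2, 0 } → -13/16
g(rbrrbb) = { -1, -7/8, -13/16 | -3/4, -1/2, 0 } → -25/32
g(rbrrbbb) = { -1, -7/8, -13/16, -25/32 | -3/4, -1/2, 0 } → -49/64
g(rbrrbbbb) = { -1, -7/8, -13/16, -25/32, -49/64 | -3/4, -1/2, 0 } → -97/128
g(rbrrbbbbr) = { -1, -7/8, -13/16, -25/32, -49/64 | -97/128, -3/4, -1/2, 0 } → -195/256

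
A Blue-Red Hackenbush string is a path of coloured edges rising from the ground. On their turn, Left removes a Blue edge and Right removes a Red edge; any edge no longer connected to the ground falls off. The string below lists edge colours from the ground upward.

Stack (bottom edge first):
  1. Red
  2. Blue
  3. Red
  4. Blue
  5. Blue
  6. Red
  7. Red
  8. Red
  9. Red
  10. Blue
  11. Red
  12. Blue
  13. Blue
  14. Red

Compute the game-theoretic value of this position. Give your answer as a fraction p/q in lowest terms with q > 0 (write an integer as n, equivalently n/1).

R: Left {  }, Right { 0 } = simplest -1
RB: Left { -1 }, Right { 0 } = simplest -1/2
RBR: Left { -1 }, Right { -1/2, 0 } = simplest -3/4
RBRB: Left { -1, -3/4 }, Right { -1/2, 0 } = simplest -5/8
RBRBB: Left { -1, -3/4, -5/8 }, Right { -1/2, 0 } = simplest -9/16
RBRBBR: Left { -1, -3/4, -5/8 }, Right { -9/16, -1/2, 0 } = simplest -19/32
RBRBBRR: Left { -1, -3/4, -5/8 }, Right { -19/32, -9/16, -1/2, 0 } = simplest -39/64
RBRBBRRR: Left { -1, -3/4, -5/8 }, Right { -39/64, -19/32, -9/16, -1/2, 0 } = simplest -79/128
RBRBBRRRR: Left { -1, -3/4, -5/8 }, Right { -79/128, -39/64, -19/32, -9/16, -1/2, 0 } = simplest -159/256
RBRBBRRRRB: Left { -1, -3/4, -5/8, -159/256 }, Right { -79/128, -39/64, -19/32, -9/16, -1/2, 0 } = simplest -317/512
RBRBBRRRRBR: Left { -1, -3/4, -5/8, -159/256 }, Right { -317/512, -79/128, -39/64, -19/32, -9/16, -1/2, 0 } = simplest -635/1024
RBRBBRRRRBRB: Left { -1, -3/4, -5/8, -159/256, -635/1024 }, Right { -317/512, -79/128, -39/64, -19/32, -9/16, -1/2, 0 } = simplest -1269/2048
RBRBBRRRRBRBB: Left { -1, -3/4, -5/8, -159/256, -635/1024, -1269/2048 }, Right { -317/512, -79/128, -39/64, -19/32, -9/16, -1/2, 0 } = simplest -2537/4096
RBRBBRRRRBRBBR: Left { -1, -3/4, -5/8, -159/256, -635/1024, -1269/2048 }, Right { -2537/4096, -317/512, -79/128, -39/64, -19/32, -9/16, -1/2, 0 } = simplest -5075/8192

-5075/8192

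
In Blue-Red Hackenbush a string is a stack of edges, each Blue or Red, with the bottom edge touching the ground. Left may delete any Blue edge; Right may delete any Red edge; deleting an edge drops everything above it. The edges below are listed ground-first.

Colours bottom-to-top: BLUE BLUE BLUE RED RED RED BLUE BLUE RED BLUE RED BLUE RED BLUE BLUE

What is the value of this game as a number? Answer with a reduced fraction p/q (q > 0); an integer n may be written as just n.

9047/4096

Build g(s[:k]) for k = 1..15, string s = BLUE BLUE BLUE RED RED RED BLUE BLUE RED BLUE RED BLUE RED BLUE BLUE.
1 of 15 · B · max L 0 · min R +∞ => 1
2 of 15 · BB · max L 1 · min R +∞ => 2
3 of 15 · BBB · max L 2 · min R +∞ => 3
4 of 15 · BBBR · max L 2 · min R 3 => 5/2
5 of 15 · BBBRR · max L 2 · min R 5/2 => 9/4
6 of 15 · BBBRRR · max L 2 · min R 9/4 => 17/8
7 of 15 · BBBRRRB · max L 17/8 · min R 9/4 => 35/16
8 of 15 · BBBRRRBB · max L 35/16 · min R 9/4 => 71/32
9 of 15 · BBBRRRBBR · max L 35/16 · min R 71/32 => 141/64
10 of 15 · BBBRRRBBRB · max L 141/64 · min R 71/32 => 283/128
11 of 15 · BBBRRRBBRBR · max L 141/64 · min R 283/128 => 565/256
12 of 15 · BBBRRRBBRBRB · max L 565/256 · min R 283/128 => 1131/512
13 of 15 · BBBRRRBBRBRBR · max L 565/256 · min R 1131/512 => 2261/1024
14 of 15 · BBBRRRBBRBRBRB · max L 2261/1024 · min R 1131/512 => 4523/2048
15 of 15 · BBBRRRBBRBRBRBB · max L 4523/2048 · min R 1131/512 => 9047/4096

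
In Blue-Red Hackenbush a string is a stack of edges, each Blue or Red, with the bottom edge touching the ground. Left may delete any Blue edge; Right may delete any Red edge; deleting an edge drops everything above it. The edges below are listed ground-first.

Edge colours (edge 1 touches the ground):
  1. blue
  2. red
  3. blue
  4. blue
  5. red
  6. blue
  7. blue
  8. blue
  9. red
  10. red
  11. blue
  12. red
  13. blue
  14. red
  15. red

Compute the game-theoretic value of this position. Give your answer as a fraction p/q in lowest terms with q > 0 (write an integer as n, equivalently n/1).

14121/16384

step 1: add blue to get b; options L={ 0 } R={ none } ⇒ 1
step 2: add red to get br; options L={ 0 } R={ 1 } ⇒ 1/2
step 3: add blue to get brb; options L={ 0; 1/2 } R={ 1 } ⇒ 3/4
step 4: add blue to get brbb; options L={ 0; 1/2; 3/4 } R={ 1 } ⇒ 7/8
step 5: add red to get brbbr; options L={ 0; 1/2; 3/4 } R={ 7/8; 1 } ⇒ 13/16
step 6: add blue to get brbbrb; options L={ 0; 1/2; 3/4; 13/16 } R={ 7/8; 1 } ⇒ 27/32
step 7: add blue to get brbbrbb; options L={ 0; 1/2; 3/4; 13/16; 27/32 } R={ 7/8; 1 } ⇒ 55/64
step 8: add blue to get brbbrbbb; options L={ 0; 1/2; 3/4; 13/16; 27/32; 55/64 } R={ 7/8; 1 } ⇒ 111/128
step 9: add red to get brbbrbbbr; options L={ 0; 1/2; 3/4; 13/16; 27/32; 55/64 } R={ 111/128; 7/8; 1 } ⇒ 221/256
step 10: add red to get brbbrbbbrr; options L={ 0; 1/2; 3/4; 13/16; 27/32; 55/64 } R={ 221/256; 111/128; 7/8; 1 } ⇒ 441/512
step 11: add blue to get brbbrbbbrrb; options L={ 0; 1/2; 3/4; 13/16; 27/32; 55/64; 441/512 } R={ 221/256; 111/128; 7/8; 1 } ⇒ 883/1024
step 12: add red to get brbbrbbbrrbr; options L={ 0; 1/2; 3/4; 13/16; 27/32; 55/64; 441/512 } R={ 883/1024; 221/256; 111/128; 7/8; 1 } ⇒ 1765/2048
step 13: add blue to get brbbrbbbrrbrb; options L={ 0; 1/2; 3/4; 13/16; 27/32; 55/64; 441/512; 1765/2048 } R={ 883/1024; 221/256; 111/128; 7/8; 1 } ⇒ 3531/4096
step 14: add red to get brbbrbbbrrbrbr; options L={ 0; 1/2; 3/4; 13/16; 27/32; 55/64; 441/512; 1765/2048 } R={ 3531/4096; 883/1024; 221/256; 111/128; 7/8; 1 } ⇒ 7061/8192
step 15: add red to get brbbrbbbrrbrbrr; options L={ 0; 1/2; 3/4; 13/16; 27/32; 55/64; 441/512; 1765/2048 } R={ 7061/8192; 3531/4096; 883/1024; 221/256; 111/128; 7/8; 1 } ⇒ 14121/16384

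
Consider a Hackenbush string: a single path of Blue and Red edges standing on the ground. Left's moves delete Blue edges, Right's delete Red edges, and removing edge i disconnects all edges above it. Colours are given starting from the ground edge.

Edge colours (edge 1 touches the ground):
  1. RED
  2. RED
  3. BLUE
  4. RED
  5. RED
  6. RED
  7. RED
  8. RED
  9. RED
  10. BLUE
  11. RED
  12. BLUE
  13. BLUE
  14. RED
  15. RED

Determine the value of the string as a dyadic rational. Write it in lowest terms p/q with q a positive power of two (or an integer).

-16295/8192

Prefix values for RED RED BLUE RED RED RED RED RED RED BLUE RED BLUE BLUE RED RED via {L|R} + simplicity:
edge 1 of 15 (RED): {  | 0 } -> -1
edge 2 of 15 (RED): {  | -1, 0 } -> -2
edge 3 of 15 (BLUE): { -2 | -1, 0 } -> -3/2
edge 4 of 15 (RED): { -2 | -3/2, -1, 0 } -> -7/4
edge 5 of 15 (RED): { -2 | -7/4, -3/2, -1, 0 } -> -15/8
edge 6 of 15 (RED): { -2 | -15/8, -7/4, -3/2, -1, 0 } -> -31/16
edge 7 of 15 (RED): { -2 | -31/16, -15/8, -7/4, -3/2, -1, 0 } -> -63/32
edge 8 of 15 (RED): { -2 | -63/32, -31/16, -15/8, -7/4, -3/2, -1, 0 } -> -127/64
edge 9 of 15 (RED): { -2 | -127/64, -63/32, -31/16, -15/8, -7/4, -3/2, -1, 0 } -> -255/128
edge 10 of 15 (BLUE): { -2, -255/128 | -127/64, -63/32, -31/16, -15/8, -7/4, -3/2, -1, 0 } -> -509/256
edge 11 of 15 (RED): { -2, -255/128 | -509/256, -127/64, -63/32, -31/16, -15/8, -7/4, -3/2, -1, 0 } -> -1019/512
edge 12 of 15 (BLUE): { -2, -255/128, -1019/512 | -509/256, -127/64, -63/32, -31/16, -15/8, -7/4, -3/2, -1, 0 } -> -2037/1024
edge 13 of 15 (BLUE): { -2, -255/128, -1019/512, -2037/1024 | -509/256, -127/64, -63/32, -31/16, -15/8, -7/4, -3/2, -1, 0 } -> -4073/2048
edge 14 of 15 (RED): { -2, -255/128, -1019/512, -2037/1024 | -4073/2048, -509/256, -127/64, -63/32, -31/16, -15/8, -7/4, -3/2, -1, 0 } -> -8147/4096
edge 15 of 15 (RED): { -2, -255/128, -1019/512, -2037/1024 | -8147/4096, -4073/2048, -509/256, -127/64, -63/32, -31/16, -15/8, -7/4, -3/2, -1, 0 } -> -16295/8192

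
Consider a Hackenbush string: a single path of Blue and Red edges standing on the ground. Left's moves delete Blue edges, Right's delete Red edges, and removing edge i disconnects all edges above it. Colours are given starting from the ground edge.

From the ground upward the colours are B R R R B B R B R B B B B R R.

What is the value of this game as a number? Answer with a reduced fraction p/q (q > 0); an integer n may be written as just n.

3449/16384

Recurse on prefixes of the 15-edge string B R R R B B R B R B B B B R R:
B: Left { 0 }, Right { (no moves) } gives simplest 1
BR: Left { 0 }, Right { 1 } gives simplest 1/2
BRR: Left { 0 }, Right { 1/2 1 } gives simplest 1/4
BRRR: Left { 0 }, Right { 1/4 1/2 1 } gives simplest 1/8
BRRRB: Left { 0 1/8 }, Right { 1/4 1/2 1 } gives simplest 3/16
BRRRBB: Left { 0 1/8 3/16 }, Right { 1/4 1/2 1 } gives simplest 7/32
BRRRBBR: Left { 0 1/8 3/16 }, Right { 7/32 1/4 1/2 1 } gives simplest 13/64
BRRRBBRB: Left { 0 1/8 3/16 13/64 }, Right { 7/32 1/4 1/2 1 } gives simplest 27/128
BRRRBBRBR: Left { 0 1/8 3/16 13/64 }, Right { 27/128 7/32 1/4 1/2 1 } gives simplest 53/256
BRRRBBRBRB: Left { 0 1/8 3/16 13/64 53/256 }, Right { 27/128 7/32 1/4 1/2 1 } gives simplest 107/512
BRRRBBRBRBB: Left { 0 1/8 3/16 13/64 53/256 107/512 }, Right { 27/128 7/32 1/4 1/2 1 } gives simplest 215/1024
BRRRBBRBRBBB: Left { 0 1/8 3/16 13/64 53/256 107/512 215/1024 }, Right { 27/128 7/32 1/4 1/2 1 } gives simplest 431/2048
BRRRBBRBRBBBB: Left { 0 1/8 3/16 13/64 53/256 107/512 215/1024 431/2048 }, Right { 27/128 7/32 1/4 1/2 1 } gives simplest 863/4096
BRRRBBRBRBBBBR: Left { 0 1/8 3/16 13/64 53/256 107/512 215/1024 431/2048 }, Right { 863/4096 27/128 7/32 1/4 1/2 1 } gives simplest 1725/8192
BRRRBBRBRBBBBRR: Left { 0 1/8 3/16 13/64 53/256 107/512 215/1024 431/2048 }, Right { 1725/8192 863/4096 27/128 7/32 1/4 1/2 1 } gives simplest 3449/16384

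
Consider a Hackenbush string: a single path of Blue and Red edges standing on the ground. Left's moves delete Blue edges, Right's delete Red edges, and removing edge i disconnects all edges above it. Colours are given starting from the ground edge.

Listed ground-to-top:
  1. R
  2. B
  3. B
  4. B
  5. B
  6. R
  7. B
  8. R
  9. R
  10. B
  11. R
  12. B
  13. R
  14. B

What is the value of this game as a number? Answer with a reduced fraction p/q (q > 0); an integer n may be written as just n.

-725/8192

step 1: add R to get R; options L={ ∅ } R={ 0 } => -1
step 2: add B to get RB; options L={ -1 } R={ 0 } => -1/2
step 3: add B to get RBB; options L={ -1,-1/2 } R={ 0 } => -1/4
step 4: add B to get RBBB; options L={ -1,-1/2,-1/4 } R={ 0 } => -1/8
step 5: add B to get RBBBB; options L={ -1,-1/2,-1/4,-1/8 } R={ 0 } => -1/16
step 6: add R to get RBBBBR; options L={ -1,-1/2,-1/4,-1/8 } R={ -1/16,0 } => -3/32
step 7: add B to get RBBBBRB; options L={ -1,-1/2,-1/4,-1/8,-3/32 } R={ -1/16,0 } => -5/64
step 8: add R to get RBBBBRBR; options L={ -1,-1/2,-1/4,-1/8,-3/32 } R={ -5/64,-1/16,0 } => -11/128
step 9: add R to get RBBBBRBRR; options L={ -1,-1/2,-1/4,-1/8,-3/32 } R={ -11/128,-5/64,-1/16,0 } => -23/256
step 10: add B to get RBBBBRBRRB; options L={ -1,-1/2,-1/4,-1/8,-3/32,-23/256 } R={ -11/128,-5/64,-1/16,0 } => -45/512
step 11: add R to get RBBBBRBRRBR; options L={ -1,-1/2,-1/4,-1/8,-3/32,-23/256 } R={ -45/512,-11/128,-5/64,-1/16,0 } => -91/1024
step 12: add B to get RBBBBRBRRBRB; options L={ -1,-1/2,-1/4,-1/8,-3/32,-23/256,-91/1024 } R={ -45/512,-11/128,-5/64,-1/16,0 } => -181/2048
step 13: add R to get RBBBBRBRRBRBR; options L={ -1,-1/2,-1/4,-1/8,-3/32,-23/256,-91/1024 } R={ -181/2048,-45/512,-11/128,-5/64,-1/16,0 } => -363/4096
step 14: add B to get RBBBBRBRRBRBRB; options L={ -1,-1/2,-1/4,-1/8,-3/32,-23/256,-91/1024,-363/4096 } R={ -181/2048,-45/512,-11/128,-5/64,-1/16,0 } => -725/8192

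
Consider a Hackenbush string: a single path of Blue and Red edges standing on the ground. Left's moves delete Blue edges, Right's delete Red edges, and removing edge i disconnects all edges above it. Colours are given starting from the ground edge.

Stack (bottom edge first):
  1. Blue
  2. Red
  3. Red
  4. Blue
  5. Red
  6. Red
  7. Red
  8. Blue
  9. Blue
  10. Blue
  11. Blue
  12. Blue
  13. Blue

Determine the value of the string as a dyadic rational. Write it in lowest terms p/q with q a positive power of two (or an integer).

step 1: add Blue to get B; options L={ 0 } R={ · } → 1
step 2: add Red to get BR; options L={ 0 } R={ 1 } → 1/2
step 3: add Red to get BRR; options L={ 0 } R={ 1/2 1 } → 1/4
step 4: add Blue to get BRRB; options L={ 0 1/4 } R={ 1/2 1 } → 3/8
step 5: add Red to get BRRBR; options L={ 0 1/4 } R={ 3/8 1/2 1 } → 5/16
step 6: add Red to get BRRBRR; options L={ 0 1/4 } R={ 5/16 3/8 1/2 1 } → 9/32
step 7: add Red to get BRRBRRR; options L={ 0 1/4 } R={ 9/32 5/16 3/8 1/2 1 } → 17/64
step 8: add Blue to get BRRBRRRB; options L={ 0 1/4 17/64 } R={ 9/32 5/16 3/8 1/2 1 } → 35/128
step 9: add Blue to get BRRBRRRBB; options L={ 0 1/4 17/64 35/128 } R={ 9/32 5/16 3/8 1/2 1 } → 71/256
step 10: add Blue to get BRRBRRRBBB; options L={ 0 1/4 17/64 35/128 71/256 } R={ 9/32 5/16 3/8 1/2 1 } → 143/512
step 11: add Blue to get BRRBRRRBBBB; options L={ 0 1/4 17/64 35/128 71/256 143/512 } R={ 9/32 5/16 3/8 1/2 1 } → 287/1024
step 12: add Blue to get BRRBRRRBBBBB; options L={ 0 1/4 17/64 35/128 71/256 143/512 287/1024 } R={ 9/32 5/16 3/8 1/2 1 } → 575/2048
step 13: add Blue to get BRRBRRRBBBBBB; options L={ 0 1/4 17/64 35/128 71/256 143/512 287/1024 575/2048 } R={ 9/32 5/16 3/8 1/2 1 } → 1151/4096

1151/4096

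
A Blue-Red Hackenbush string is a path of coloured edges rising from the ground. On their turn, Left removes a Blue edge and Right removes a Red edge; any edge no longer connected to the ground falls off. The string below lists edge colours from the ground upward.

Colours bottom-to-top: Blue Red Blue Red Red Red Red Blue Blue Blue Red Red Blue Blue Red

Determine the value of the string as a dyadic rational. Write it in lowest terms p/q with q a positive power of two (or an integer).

Prefix values for Blue Red Blue Red Red Red Red Blue Blue Blue Red Red Blue Blue Red via {L|R} + simplicity:
step 1: add Blue to get B; options L={ 0 } R={ ∅ } -> 1
step 2: add Red to get BR; options L={ 0 } R={ 1 } -> 1/2
step 3: add Blue to get BRB; options L={ 0,1/2 } R={ 1 } -> 3/4
step 4: add Red to get BRBR; options L={ 0,1/2 } R={ 3/4,1 } -> 5/8
step 5: add Red to get BRBRR; options L={ 0,1/2 } R={ 5/8,3/4,1 } -> 9/16
step 6: add Red to get BRBRRR; options L={ 0,1/2 } R={ 9/16,5/8,3/4,1 } -> 17/32
step 7: add Red to get BRBRRRR; options L={ 0,1/2 } R={ 17/32,9/16,5/8,3/4,1 } -> 33/64
step 8: add Blue to get BRBRRRRB; options L={ 0,1/2,33/64 } R={ 17/32,9/16,5/8,3/4,1 } -> 67/128
step 9: add Blue to get BRBRRRRBB; options L={ 0,1/2,33/64,67/128 } R={ 17/32,9/16,5/8,3/4,1 } -> 135/256
step 10: add Blue to get BRBRRRRBBB; options L={ 0,1/2,33/64,67/128,135/256 } R={ 17/32,9/16,5/8,3/4,1 } -> 271/512
step 11: add Red to get BRBRRRRBBBR; options L={ 0,1/2,33/64,67/128,135/256 } R={ 271/512,17/32,9/16,5/8,3/4,1 } -> 541/1024
step 12: add Red to get BRBRRRRBBBRR; options L={ 0,1/2,33/64,67/128,135/256 } R={ 541/1024,271/512,17/32,9/16,5/8,3/4,1 } -> 1081/2048
step 13: add Blue to get BRBRRRRBBBRRB; options L={ 0,1/2,33/64,67/128,135/256,1081/2048 } R={ 541/1024,271/512,17/32,9/16,5/8,3/4,1 } -> 2163/4096
step 14: add Blue to get BRBRRRRBBBRRBB; options L={ 0,1/2,33/64,67/128,135/256,1081/2048,2163/4096 } R={ 541/1024,271/512,17/32,9/16,5/8,3/4,1 } -> 4327/8192
step 15: add Red to get BRBRRRRBBBRRBBR; options L={ 0,1/2,33/64,67/128,135/256,1081/2048,2163/4096 } R={ 4327/8192,541/1024,271/512,17/32,9/16,5/8,3/4,1 } -> 8653/16384

8653/16384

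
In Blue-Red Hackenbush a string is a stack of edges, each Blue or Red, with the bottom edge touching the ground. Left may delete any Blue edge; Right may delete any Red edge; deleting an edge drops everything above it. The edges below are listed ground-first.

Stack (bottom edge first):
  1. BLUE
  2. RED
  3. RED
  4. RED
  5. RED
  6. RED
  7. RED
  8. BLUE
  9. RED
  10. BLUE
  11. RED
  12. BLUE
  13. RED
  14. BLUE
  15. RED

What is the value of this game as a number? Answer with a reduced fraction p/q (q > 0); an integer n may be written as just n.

1 of 15 · B · max L 0 · min R +∞ -> 1
2 of 15 · BR · max L 0 · min R 1 -> 1/2
3 of 15 · BRR · max L 0 · min R 1/2 -> 1/4
4 of 15 · BRRR · max L 0 · min R 1/4 -> 1/8
5 of 15 · BRRRR · max L 0 · min R 1/8 -> 1/16
6 of 15 · BRRRRR · max L 0 · min R 1/16 -> 1/32
7 of 15 · BRRRRRR · max L 0 · min R 1/32 -> 1/64
8 of 15 · BRRRRRRB · max L 1/64 · min R 1/32 -> 3/128
9 of 15 · BRRRRRRBR · max L 1/64 · min R 3/128 -> 5/256
10 of 15 · BRRRRRRBRB · max L 5/256 · min R 3/128 -> 11/512
11 of 15 · BRRRRRRBRBR · max L 5/256 · min R 11/512 -> 21/1024
12 of 15 · BRRRRRRBRBRB · max L 21/1024 · min R 11/512 -> 43/2048
13 of 15 · BRRRRRRBRBRBR · max L 21/1024 · min R 43/2048 -> 85/4096
14 of 15 · BRRRRRRBRBRBRB · max L 85/4096 · min R 43/2048 -> 171/8192
15 of 15 · BRRRRRRBRBRBRBR · max L 85/4096 · min R 171/8192 -> 341/16384

341/16384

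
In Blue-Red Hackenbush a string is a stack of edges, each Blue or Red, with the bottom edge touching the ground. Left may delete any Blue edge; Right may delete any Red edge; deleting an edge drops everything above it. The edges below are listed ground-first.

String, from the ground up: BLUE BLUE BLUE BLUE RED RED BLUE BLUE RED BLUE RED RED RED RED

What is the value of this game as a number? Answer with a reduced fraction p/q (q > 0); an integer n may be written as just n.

Prefix values for BLUE BLUE BLUE BLUE RED RED BLUE BLUE RED BLUE RED RED RED RED via {L|R} + simplicity:
B: Left { 0 }, Right { (no moves) } so simplest 1
BB: Left { 0,1 }, Right { (no moves) } so simplest 2
BBB: Left { 0,1,2 }, Right { (no moves) } so simplest 3
BBBB: Left { 0,1,2,3 }, Right { (no moves) } so simplest 4
BBBBR: Left { 0,1,2,3 }, Right { 4 } so simplest 7/2
BBBBRR: Left { 0,1,2,3 }, Right { 7/2,4 } so simplest 13/4
BBBBRRB: Left { 0,1,2,3,13/4 }, Right { 7/2,4 } so simplest 27/8
BBBBRRBB: Left { 0,1,2,3,13/4,27/8 }, Right { 7/2,4 } so simplest 55/16
BBBBRRBBR: Left { 0,1,2,3,13/4,27/8 }, Right { 55/16,7/2,4 } so simplest 109/32
BBBBRRBBRB: Left { 0,1,2,3,13/4,27/8,109/32 }, Right { 55/16,7/2,4 } so simplest 219/64
BBBBRRBBRBR: Left { 0,1,2,3,13/4,27/8,109/32 }, Right { 219/64,55/16,7/2,4 } so simplest 437/128
BBBBRRBBRBRR: Left { 0,1,2,3,13/4,27/8,109/32 }, Right { 437/128,219/64,55/16,7/2,4 } so simplest 873/256
BBBBRRBBRBRRR: Left { 0,1,2,3,13/4,27/8,109/32 }, Right { 873/256,437/128,219/64,55/16,7/2,4 } so simplest 1745/512
BBBBRRBBRBRRRR: Left { 0,1,2,3,13/4,27/8,109/32 }, Right { 1745/512,873/256,437/128,219/64,55/16,7/2,4 } so simplest 3489/1024

3489/1024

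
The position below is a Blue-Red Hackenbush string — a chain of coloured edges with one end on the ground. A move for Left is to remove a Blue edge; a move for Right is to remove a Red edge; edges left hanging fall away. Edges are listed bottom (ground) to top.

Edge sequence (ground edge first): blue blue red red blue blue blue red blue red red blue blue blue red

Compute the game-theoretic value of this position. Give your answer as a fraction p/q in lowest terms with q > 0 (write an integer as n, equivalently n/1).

11933/8192

g_1 [b]  L=[0]  R=[·]  -> 1
g_2 [bb]  L=[0 1]  R=[·]  -> 2
g_3 [bbr]  L=[0 1]  R=[2]  -> 3/2
g_4 [bbrr]  L=[0 1]  R=[3/2 2]  -> 5/4
g_5 [bbrrb]  L=[0 1 5/4]  R=[3/2 2]  -> 11/8
g_6 [bbrrbb]  L=[0 1 5/4 11/8]  R=[3/2 2]  -> 23/16
g_7 [bbrrbbb]  L=[0 1 5/4 11/8 23/16]  R=[3/2 2]  -> 47/32
g_8 [bbrrbbbr]  L=[0 1 5/4 11/8 23/16]  R=[47/32 3/2 2]  -> 93/64
g_9 [bbrrbbbrb]  L=[0 1 5/4 11/8 23/16 93/64]  R=[47/32 3/2 2]  -> 187/128
g_10 [bbrrbbbrbr]  L=[0 1 5/4 11/8 23/16 93/64]  R=[187/128 47/32 3/2 2]  -> 373/256
g_11 [bbrrbbbrbrr]  L=[0 1 5/4 11/8 23/16 93/64]  R=[373/256 187/128 47/32 3/2 2]  -> 745/512
g_12 [bbrrbbbrbrrb]  L=[0 1 5/4 11/8 23/16 93/64 745/512]  R=[373/256 187/128 47/32 3/2 2]  -> 1491/1024
g_13 [bbrrbbbrbrrbb]  L=[0 1 5/4 11/8 23/16 93/64 745/512 1491/1024]  R=[373/256 187/128 47/32 3/2 2]  -> 2983/2048
g_14 [bbrrbbbrbrrbbb]  L=[0 1 5/4 11/8 23/16 93/64 745/512 1491/1024 2983/2048]  R=[373/256 187/128 47/32 3/2 2]  -> 5967/4096
g_15 [bbrrbbbrbrrbbbr]  L=[0 1 5/4 11/8 23/16 93/64 745/512 1491/1024 2983/2048]  R=[5967/4096 373/256 187/128 47/32 3/2 2]  -> 11933/8192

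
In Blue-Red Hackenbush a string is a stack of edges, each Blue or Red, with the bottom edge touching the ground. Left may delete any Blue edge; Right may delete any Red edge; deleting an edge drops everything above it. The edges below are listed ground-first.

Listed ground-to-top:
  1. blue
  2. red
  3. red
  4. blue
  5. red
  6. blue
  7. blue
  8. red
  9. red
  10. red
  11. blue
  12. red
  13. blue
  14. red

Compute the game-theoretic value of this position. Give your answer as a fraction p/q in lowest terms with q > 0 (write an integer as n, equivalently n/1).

2837/8192

Prefix values for blue red red blue red blue blue red red red blue red blue red via {L|R} + simplicity:
step 1: add blue to get b; options L={ 0 } R={  } => 1
step 2: add red to get br; options L={ 0 } R={ 1 } => 1/2
step 3: add red to get brr; options L={ 0 } R={ 1/2; 1 } => 1/4
step 4: add blue to get brrb; options L={ 0; 1/4 } R={ 1/2; 1 } => 3/8
step 5: add red to get brrbr; options L={ 0; 1/4 } R={ 3/8; 1/2; 1 } => 5/16
step 6: add blue to get brrbrb; options L={ 0; 1/4; 5/16 } R={ 3/8; 1/2; 1 } => 11/32
step 7: add blue to get brrbrbb; options L={ 0; 1/4; 5/16; 11/32 } R={ 3/8; 1/2; 1 } => 23/64
step 8: add red to get brrbrbbr; options L={ 0; 1/4; 5/16; 11/32 } R={ 23/64; 3/8; 1/2; 1 } => 45/128
step 9: add red to get brrbrbbrr; options L={ 0; 1/4; 5/16; 11/32 } R={ 45/128; 23/64; 3/8; 1/2; 1 } => 89/256
step 10: add red to get brrbrbbrrr; options L={ 0; 1/4; 5/16; 11/32 } R={ 89/256; 45/128; 23/64; 3/8; 1/2; 1 } => 177/512
step 11: add blue to get brrbrbbrrrb; options L={ 0; 1/4; 5/16; 11/32; 177/512 } R={ 89/256; 45/128; 23/64; 3/8; 1/2; 1 } => 355/1024
step 12: add red to get brrbrbbrrrbr; options L={ 0; 1/4; 5/16; 11/32; 177/512 } R={ 355/1024; 89/256; 45/128; 23/64; 3/8; 1/2; 1 } => 709/2048
step 13: add blue to get brrbrbbrrrbrb; options L={ 0; 1/4; 5/16; 11/32; 177/512; 709/2048 } R={ 355/1024; 89/256; 45/128; 23/64; 3/8; 1/2; 1 } => 1419/4096
step 14: add red to get brrbrbbrrrbrbr; options L={ 0; 1/4; 5/16; 11/32; 177/512; 709/2048 } R={ 1419/4096; 355/1024; 89/256; 45/128; 23/64; 3/8; 1/2; 1 } => 2837/8192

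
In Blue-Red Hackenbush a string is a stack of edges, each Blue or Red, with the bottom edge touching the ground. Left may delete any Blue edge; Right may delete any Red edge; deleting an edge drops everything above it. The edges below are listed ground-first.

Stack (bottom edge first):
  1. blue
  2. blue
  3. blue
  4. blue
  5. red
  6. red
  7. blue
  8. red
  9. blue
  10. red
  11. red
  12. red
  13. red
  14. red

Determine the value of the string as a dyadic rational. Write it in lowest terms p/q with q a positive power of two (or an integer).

3393/1024

Prefix values for blue blue blue blue red red blue red blue red red red red red via {L|R} + simplicity:
step 1: add blue to get b; options L={ 0 } R={ none } = 1
step 2: add blue to get bb; options L={ 0,1 } R={ none } = 2
step 3: add blue to get bbb; options L={ 0,1,2 } R={ none } = 3
step 4: add blue to get bbbb; options L={ 0,1,2,3 } R={ none } = 4
step 5: add red to get bbbbr; options L={ 0,1,2,3 } R={ 4 } = 7/2
step 6: add red to get bbbbrr; options L={ 0,1,2,3 } R={ 7/2,4 } = 13/4
step 7: add blue to get bbbbrrb; options L={ 0,1,2,3,13/4 } R={ 7/2,4 } = 27/8
step 8: add red to get bbbbrrbr; options L={ 0,1,2,3,13/4 } R={ 27/8,7/2,4 } = 53/16
step 9: add blue to get bbbbrrbrb; options L={ 0,1,2,3,13/4,53/16 } R={ 27/8,7/2,4 } = 107/32
step 10: add red to get bbbbrrbrbr; options L={ 0,1,2,3,13/4,53/16 } R={ 107/32,27/8,7/2,4 } = 213/64
step 11: add red to get bbbbrrbrbrr; options L={ 0,1,2,3,13/4,53/16 } R={ 213/64,107/32,27/8,7/2,4 } = 425/128
step 12: add red to get bbbbrrbrbrrr; options L={ 0,1,2,3,13/4,53/16 } R={ 425/128,213/64,107/32,27/8,7/2,4 } = 849/256
step 13: add red to get bbbbrrbrbrrrr; options L={ 0,1,2,3,13/4,53/16 } R={ 849/256,425/128,213/64,107/32,27/8,7/2,4 } = 1697/512
step 14: add red to get bbbbrrbrbrrrrr; options L={ 0,1,2,3,13/4,53/16 } R={ 1697/512,849/256,425/128,213/64,107/32,27/8,7/2,4 } = 3393/1024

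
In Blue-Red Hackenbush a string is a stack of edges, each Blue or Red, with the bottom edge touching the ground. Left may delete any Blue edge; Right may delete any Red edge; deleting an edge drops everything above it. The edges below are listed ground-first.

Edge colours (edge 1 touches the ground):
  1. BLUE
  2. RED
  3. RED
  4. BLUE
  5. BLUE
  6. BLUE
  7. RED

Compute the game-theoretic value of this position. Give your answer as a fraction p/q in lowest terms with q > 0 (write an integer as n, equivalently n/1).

29/64

v_1 [B]  L=[0]  R=[∅]  ⇒ 1
v_2 [BR]  L=[0]  R=[1]  ⇒ 1/2
v_3 [BRR]  L=[0]  R=[1/2, 1]  ⇒ 1/4
v_4 [BRRB]  L=[0, 1/4]  R=[1/2, 1]  ⇒ 3/8
v_5 [BRRBB]  L=[0, 1/4, 3/8]  R=[1/2, 1]  ⇒ 7/16
v_6 [BRRBBB]  L=[0, 1/4, 3/8, 7/16]  R=[1/2, 1]  ⇒ 15/32
v_7 [BRRBBBR]  L=[0, 1/4, 3/8, 7/16]  R=[15/32, 1/2, 1]  ⇒ 29/64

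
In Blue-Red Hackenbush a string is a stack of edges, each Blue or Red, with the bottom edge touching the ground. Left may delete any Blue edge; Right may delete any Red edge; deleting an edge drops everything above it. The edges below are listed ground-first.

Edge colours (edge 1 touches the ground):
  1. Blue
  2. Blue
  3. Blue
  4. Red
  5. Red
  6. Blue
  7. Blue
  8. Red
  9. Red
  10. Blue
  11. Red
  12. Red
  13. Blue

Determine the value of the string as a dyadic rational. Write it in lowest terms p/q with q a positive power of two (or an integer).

2451/1024

Recurse on prefixes of the 13-edge string Blue Blue Blue Red Red Blue Blue Red Red Blue Red Red Blue:
edge 1 of 13 (Blue): { 0 | ∅ } = 1
edge 2 of 13 (Blue): { 0, 1 | ∅ } = 2
edge 3 of 13 (Blue): { 0, 1, 2 | ∅ } = 3
edge 4 of 13 (Red): { 0, 1, 2 | 3 } = 5/2
edge 5 of 13 (Red): { 0, 1, 2 | 5/2, 3 } = 9/4
edge 6 of 13 (Blue): { 0, 1, 2, 9/4 | 5/2, 3 } = 19/8
edge 7 of 13 (Blue): { 0, 1, 2, 9/4, 19/8 | 5/2, 3 } = 39/16
edge 8 of 13 (Red): { 0, 1, 2, 9/4, 19/8 | 39/16, 5/2, 3 } = 77/32
edge 9 of 13 (Red): { 0, 1, 2, 9/4, 19/8 | 77/32, 39/16, 5/2, 3 } = 153/64
edge 10 of 13 (Blue): { 0, 1, 2, 9/4, 19/8, 153/64 | 77/32, 39/16, 5/2, 3 } = 307/128
edge 11 of 13 (Red): { 0, 1, 2, 9/4, 19/8, 153/64 | 307/128, 77/32, 39/16, 5/2, 3 } = 613/256
edge 12 of 13 (Red): { 0, 1, 2, 9/4, 19/8, 153/64 | 613/256, 307/128, 77/32, 39/16, 5/2, 3 } = 1225/512
edge 13 of 13 (Blue): { 0, 1, 2, 9/4, 19/8, 153/64, 1225/512 | 613/256, 307/128, 77/32, 39/16, 5/2, 3 } = 2451/1024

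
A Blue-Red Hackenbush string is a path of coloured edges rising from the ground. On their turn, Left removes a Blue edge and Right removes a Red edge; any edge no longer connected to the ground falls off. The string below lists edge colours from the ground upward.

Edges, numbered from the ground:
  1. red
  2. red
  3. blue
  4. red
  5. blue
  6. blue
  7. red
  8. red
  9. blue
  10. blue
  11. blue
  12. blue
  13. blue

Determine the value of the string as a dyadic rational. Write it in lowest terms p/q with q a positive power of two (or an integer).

-3265/2048

value_1 [r]  L=[·]  R=[0]  so -1
value_2 [rr]  L=[·]  R=[-1 0]  so -2
value_3 [rrb]  L=[-2]  R=[-1 0]  so -3/2
value_4 [rrbr]  L=[-2]  R=[-3/2 -1 0]  so -7/4
value_5 [rrbrb]  L=[-2 -7/4]  R=[-3/2 -1 0]  so -13/8
value_6 [rrbrbb]  L=[-2 -7/4 -13/8]  R=[-3/2 -1 0]  so -25/16
value_7 [rrbrbbr]  L=[-2 -7/4 -13/8]  R=[-25/16 -3/2 -1 0]  so -51/32
value_8 [rrbrbbrr]  L=[-2 -7/4 -13/8]  R=[-51/32 -25/16 -3/2 -1 0]  so -103/64
value_9 [rrbrbbrrb]  L=[-2 -7/4 -13/8 -103/64]  R=[-51/32 -25/16 -3/2 -1 0]  so -205/128
value_10 [rrbrbbrrbb]  L=[-2 -7/4 -13/8 -103/64 -205/128]  R=[-51/32 -25/16 -3/2 -1 0]  so -409/256
value_11 [rrbrbbrrbbb]  L=[-2 -7/4 -13/8 -103/64 -205/128 -409/256]  R=[-51/32 -25/16 -3/2 -1 0]  so -817/512
value_12 [rrbrbbrrbbbb]  L=[-2 -7/4 -13/8 -103/64 -205/128 -409/256 -817/512]  R=[-51/32 -25/16 -3/2 -1 0]  so -1633/1024
value_13 [rrbrbbrrbbbbb]  L=[-2 -7/4 -13/8 -103/64 -205/128 -409/256 -817/512 -1633/1024]  R=[-51/32 -25/16 -3/2 -1 0]  so -3265/2048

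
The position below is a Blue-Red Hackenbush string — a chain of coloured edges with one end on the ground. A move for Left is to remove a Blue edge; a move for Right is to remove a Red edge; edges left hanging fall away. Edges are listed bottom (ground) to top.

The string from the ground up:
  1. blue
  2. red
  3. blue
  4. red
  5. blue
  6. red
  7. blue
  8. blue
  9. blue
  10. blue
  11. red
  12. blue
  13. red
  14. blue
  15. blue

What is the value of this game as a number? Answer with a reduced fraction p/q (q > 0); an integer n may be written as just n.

Recurse on prefixes of the 15-edge string blue red blue red blue red blue blue blue blue red blue red blue blue:
v(b) = { 0 | — } ⇒ 1
v(br) = { 0 | 1 } ⇒ 1/2
v(brb) = { 0 1/2 | 1 } ⇒ 3/4
v(brbr) = { 0 1/2 | 3/4 1 } ⇒ 5/8
v(brbrb) = { 0 1/2 5/8 | 3/4 1 } ⇒ 11/16
v(brbrbr) = { 0 1/2 5/8 | 11/16 3/4 1 } ⇒ 21/32
v(brbrbrb) = { 0 1/2 5/8 21/32 | 11/16 3/4 1 } ⇒ 43/64
v(brbrbrbb) = { 0 1/2 5/8 21/32 43/64 | 11/16 3/4 1 } ⇒ 87/128
v(brbrbrbbb) = { 0 1/2 5/8 21/32 43/64 87/128 | 11/16 3/4 1 } ⇒ 175/256
v(brbrbrbbbb) = { 0 1/2 5/8 21/32 43/64 87/128 175/256 | 11/16 3/4 1 } ⇒ 351/512
v(brbrbrbbbbr) = { 0 1/2 5/8 21/32 43/64 87/128 175/256 | 351/512 11/16 3/4 1 } ⇒ 701/1024
v(brbrbrbbbbrb) = { 0 1/2 5/8 21/32 43/64 87/128 175/256 701/1024 | 351/512 11/16 3/4 1 } ⇒ 1403/2048
v(brbrbrbbbbrbr) = { 0 1/2 5/8 21/32 43/64 87/128 175/256 701/1024 | 1403/2048 351/512 11/16 3/4 1 } ⇒ 2805/4096
v(brbrbrbbbbrbrb) = { 0 1/2 5/8 21/32 43/64 87/128 175/256 701/1024 2805/4096 | 1403/2048 351/512 11/16 3/4 1 } ⇒ 5611/8192
v(brbrbrbbbbrbrbb) = { 0 1/2 5/8 21/32 43/64 87/128 175/256 701/1024 2805/4096 5611/8192 | 1403/2048 351/512 11/16 3/4 1 } ⇒ 11223/16384

11223/16384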